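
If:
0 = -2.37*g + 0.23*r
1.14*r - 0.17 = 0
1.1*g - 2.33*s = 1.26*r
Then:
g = 0.01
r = 0.15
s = -0.07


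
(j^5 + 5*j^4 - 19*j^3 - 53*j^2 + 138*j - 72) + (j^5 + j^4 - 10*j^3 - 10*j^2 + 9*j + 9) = 2*j^5 + 6*j^4 - 29*j^3 - 63*j^2 + 147*j - 63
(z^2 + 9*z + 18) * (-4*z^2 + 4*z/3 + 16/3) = -4*z^4 - 104*z^3/3 - 164*z^2/3 + 72*z + 96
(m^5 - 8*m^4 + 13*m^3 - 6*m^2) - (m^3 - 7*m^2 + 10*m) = m^5 - 8*m^4 + 12*m^3 + m^2 - 10*m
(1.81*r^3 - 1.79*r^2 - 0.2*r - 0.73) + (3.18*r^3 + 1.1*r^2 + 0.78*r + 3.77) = 4.99*r^3 - 0.69*r^2 + 0.58*r + 3.04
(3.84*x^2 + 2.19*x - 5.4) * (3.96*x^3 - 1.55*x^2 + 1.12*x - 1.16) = 15.2064*x^5 + 2.7204*x^4 - 20.4777*x^3 + 6.3684*x^2 - 8.5884*x + 6.264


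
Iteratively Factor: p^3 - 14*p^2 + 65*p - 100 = (p - 4)*(p^2 - 10*p + 25) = (p - 5)*(p - 4)*(p - 5)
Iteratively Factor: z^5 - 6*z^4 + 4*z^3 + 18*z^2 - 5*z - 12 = (z - 3)*(z^4 - 3*z^3 - 5*z^2 + 3*z + 4) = (z - 3)*(z + 1)*(z^3 - 4*z^2 - z + 4) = (z - 3)*(z + 1)^2*(z^2 - 5*z + 4) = (z - 4)*(z - 3)*(z + 1)^2*(z - 1)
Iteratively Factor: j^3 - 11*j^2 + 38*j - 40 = (j - 4)*(j^2 - 7*j + 10) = (j - 5)*(j - 4)*(j - 2)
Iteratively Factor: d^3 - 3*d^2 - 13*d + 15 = (d - 1)*(d^2 - 2*d - 15) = (d - 5)*(d - 1)*(d + 3)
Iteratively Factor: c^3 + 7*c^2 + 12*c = (c + 4)*(c^2 + 3*c) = (c + 3)*(c + 4)*(c)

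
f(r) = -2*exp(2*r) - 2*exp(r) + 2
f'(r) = -4*exp(2*r) - 2*exp(r)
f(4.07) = -6972.95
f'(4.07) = -13832.79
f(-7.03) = 2.00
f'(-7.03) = -0.00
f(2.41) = -268.20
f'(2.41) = -518.13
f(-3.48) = 1.94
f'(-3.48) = -0.07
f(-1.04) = 1.04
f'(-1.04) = -1.21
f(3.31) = -1552.66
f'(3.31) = -3054.55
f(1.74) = -74.31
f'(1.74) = -141.23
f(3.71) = -3417.77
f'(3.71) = -6757.84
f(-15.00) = 2.00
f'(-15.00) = 0.00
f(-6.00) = 2.00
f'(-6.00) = 0.00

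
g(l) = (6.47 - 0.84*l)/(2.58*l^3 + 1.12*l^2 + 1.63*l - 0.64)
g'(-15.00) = -0.00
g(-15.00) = -0.00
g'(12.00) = 0.00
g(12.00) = -0.00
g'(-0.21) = -10.02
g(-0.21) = -6.95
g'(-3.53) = -0.07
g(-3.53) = -0.09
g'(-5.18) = -0.02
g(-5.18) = -0.03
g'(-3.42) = -0.08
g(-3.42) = -0.10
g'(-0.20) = -10.27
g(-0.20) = -7.05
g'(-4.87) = -0.02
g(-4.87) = -0.04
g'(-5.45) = -0.01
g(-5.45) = -0.03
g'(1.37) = -1.04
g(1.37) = 0.51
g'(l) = (6.47 - 0.84*l)*(-7.74*l^2 - 2.24*l - 1.63)/(2.58*l^3 + 1.12*l^2 + 1.63*l - 0.64)^2 - 0.84/(2.58*l^3 + 1.12*l^2 + 1.63*l - 0.64)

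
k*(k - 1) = k^2 - k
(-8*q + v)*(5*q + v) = -40*q^2 - 3*q*v + v^2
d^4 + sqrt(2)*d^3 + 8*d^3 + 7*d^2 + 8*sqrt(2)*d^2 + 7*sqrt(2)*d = d*(d + 1)*(d + 7)*(d + sqrt(2))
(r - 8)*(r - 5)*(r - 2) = r^3 - 15*r^2 + 66*r - 80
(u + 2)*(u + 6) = u^2 + 8*u + 12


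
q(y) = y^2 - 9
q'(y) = 2*y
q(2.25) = -3.94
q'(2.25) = 4.50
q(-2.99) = -0.06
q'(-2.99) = -5.98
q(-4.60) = 12.16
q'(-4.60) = -9.20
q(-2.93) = -0.42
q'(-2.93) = -5.86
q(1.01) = -7.98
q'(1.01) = 2.02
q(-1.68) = -6.18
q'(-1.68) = -3.36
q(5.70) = 23.49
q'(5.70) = 11.40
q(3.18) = 1.11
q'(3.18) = 6.36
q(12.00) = 135.00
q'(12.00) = 24.00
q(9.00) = 72.00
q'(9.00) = 18.00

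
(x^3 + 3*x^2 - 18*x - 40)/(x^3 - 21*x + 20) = (x + 2)/(x - 1)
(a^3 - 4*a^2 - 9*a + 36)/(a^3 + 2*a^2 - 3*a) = (a^2 - 7*a + 12)/(a*(a - 1))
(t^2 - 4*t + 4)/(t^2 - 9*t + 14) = (t - 2)/(t - 7)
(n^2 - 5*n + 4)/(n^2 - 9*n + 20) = (n - 1)/(n - 5)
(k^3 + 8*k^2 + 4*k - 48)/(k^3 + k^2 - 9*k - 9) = (k^3 + 8*k^2 + 4*k - 48)/(k^3 + k^2 - 9*k - 9)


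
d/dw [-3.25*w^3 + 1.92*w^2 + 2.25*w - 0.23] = -9.75*w^2 + 3.84*w + 2.25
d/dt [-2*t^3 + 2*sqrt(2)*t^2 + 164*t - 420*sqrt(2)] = -6*t^2 + 4*sqrt(2)*t + 164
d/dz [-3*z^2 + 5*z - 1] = 5 - 6*z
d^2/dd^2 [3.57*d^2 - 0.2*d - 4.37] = 7.14000000000000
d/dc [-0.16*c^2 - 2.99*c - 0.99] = -0.32*c - 2.99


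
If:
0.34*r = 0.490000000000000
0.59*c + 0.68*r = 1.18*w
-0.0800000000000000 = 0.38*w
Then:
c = -2.08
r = 1.44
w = -0.21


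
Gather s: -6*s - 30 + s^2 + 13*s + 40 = s^2 + 7*s + 10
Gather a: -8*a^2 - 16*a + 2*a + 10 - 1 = -8*a^2 - 14*a + 9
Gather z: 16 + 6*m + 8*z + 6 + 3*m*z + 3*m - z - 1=9*m + z*(3*m + 7) + 21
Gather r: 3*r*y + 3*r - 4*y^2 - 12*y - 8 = r*(3*y + 3) - 4*y^2 - 12*y - 8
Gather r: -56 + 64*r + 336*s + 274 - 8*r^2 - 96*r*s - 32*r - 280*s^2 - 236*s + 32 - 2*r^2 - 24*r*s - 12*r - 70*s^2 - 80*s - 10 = -10*r^2 + r*(20 - 120*s) - 350*s^2 + 20*s + 240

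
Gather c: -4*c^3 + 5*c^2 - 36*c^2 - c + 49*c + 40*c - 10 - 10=-4*c^3 - 31*c^2 + 88*c - 20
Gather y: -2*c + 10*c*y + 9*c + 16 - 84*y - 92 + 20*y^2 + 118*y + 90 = 7*c + 20*y^2 + y*(10*c + 34) + 14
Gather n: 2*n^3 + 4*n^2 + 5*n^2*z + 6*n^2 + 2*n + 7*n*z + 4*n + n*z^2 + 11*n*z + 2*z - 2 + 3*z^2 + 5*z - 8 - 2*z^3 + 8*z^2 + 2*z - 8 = 2*n^3 + n^2*(5*z + 10) + n*(z^2 + 18*z + 6) - 2*z^3 + 11*z^2 + 9*z - 18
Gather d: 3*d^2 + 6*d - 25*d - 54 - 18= 3*d^2 - 19*d - 72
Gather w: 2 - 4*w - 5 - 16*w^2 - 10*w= -16*w^2 - 14*w - 3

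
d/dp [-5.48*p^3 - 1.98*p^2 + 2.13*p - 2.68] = -16.44*p^2 - 3.96*p + 2.13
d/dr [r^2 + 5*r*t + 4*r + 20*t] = 2*r + 5*t + 4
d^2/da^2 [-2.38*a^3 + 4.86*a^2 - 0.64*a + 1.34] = 9.72 - 14.28*a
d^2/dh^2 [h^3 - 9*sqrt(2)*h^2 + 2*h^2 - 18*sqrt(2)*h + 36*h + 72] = 6*h - 18*sqrt(2) + 4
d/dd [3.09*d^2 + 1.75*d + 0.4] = 6.18*d + 1.75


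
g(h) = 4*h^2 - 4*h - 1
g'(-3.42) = -31.36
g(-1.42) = 12.75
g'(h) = 8*h - 4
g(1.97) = 6.64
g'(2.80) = 18.40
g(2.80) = 19.16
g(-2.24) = 28.03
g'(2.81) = 18.48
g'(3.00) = 20.00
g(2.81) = 19.34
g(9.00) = 287.00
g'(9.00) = 68.00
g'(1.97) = 11.76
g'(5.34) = 38.72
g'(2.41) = 15.28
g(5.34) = 91.70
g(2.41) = 12.59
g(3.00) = 23.00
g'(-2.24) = -21.92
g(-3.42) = 59.47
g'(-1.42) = -15.36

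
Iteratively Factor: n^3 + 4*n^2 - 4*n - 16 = (n + 2)*(n^2 + 2*n - 8) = (n + 2)*(n + 4)*(n - 2)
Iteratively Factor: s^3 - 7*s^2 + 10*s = (s - 2)*(s^2 - 5*s) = (s - 5)*(s - 2)*(s)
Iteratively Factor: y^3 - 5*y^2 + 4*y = (y)*(y^2 - 5*y + 4) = y*(y - 1)*(y - 4)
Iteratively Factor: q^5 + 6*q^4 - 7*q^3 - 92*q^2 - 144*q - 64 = (q + 4)*(q^4 + 2*q^3 - 15*q^2 - 32*q - 16) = (q + 4)^2*(q^3 - 2*q^2 - 7*q - 4) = (q - 4)*(q + 4)^2*(q^2 + 2*q + 1) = (q - 4)*(q + 1)*(q + 4)^2*(q + 1)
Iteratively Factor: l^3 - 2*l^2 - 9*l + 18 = (l - 3)*(l^2 + l - 6) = (l - 3)*(l - 2)*(l + 3)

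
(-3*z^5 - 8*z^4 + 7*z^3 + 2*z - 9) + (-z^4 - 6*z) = -3*z^5 - 9*z^4 + 7*z^3 - 4*z - 9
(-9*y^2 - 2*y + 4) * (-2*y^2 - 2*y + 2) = 18*y^4 + 22*y^3 - 22*y^2 - 12*y + 8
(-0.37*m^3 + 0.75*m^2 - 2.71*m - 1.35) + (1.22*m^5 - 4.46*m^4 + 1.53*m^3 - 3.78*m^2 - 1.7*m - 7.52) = 1.22*m^5 - 4.46*m^4 + 1.16*m^3 - 3.03*m^2 - 4.41*m - 8.87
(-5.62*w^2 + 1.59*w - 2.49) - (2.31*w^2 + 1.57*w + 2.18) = -7.93*w^2 + 0.02*w - 4.67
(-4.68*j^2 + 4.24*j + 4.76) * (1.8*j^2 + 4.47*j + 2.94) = -8.424*j^4 - 13.2876*j^3 + 13.7616*j^2 + 33.7428*j + 13.9944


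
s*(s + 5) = s^2 + 5*s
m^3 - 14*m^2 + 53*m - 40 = (m - 8)*(m - 5)*(m - 1)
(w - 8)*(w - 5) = w^2 - 13*w + 40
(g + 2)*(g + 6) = g^2 + 8*g + 12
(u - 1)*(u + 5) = u^2 + 4*u - 5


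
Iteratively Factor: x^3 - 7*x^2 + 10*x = (x - 2)*(x^2 - 5*x) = (x - 5)*(x - 2)*(x)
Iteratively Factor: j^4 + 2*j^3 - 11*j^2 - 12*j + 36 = (j - 2)*(j^3 + 4*j^2 - 3*j - 18) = (j - 2)*(j + 3)*(j^2 + j - 6) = (j - 2)*(j + 3)^2*(j - 2)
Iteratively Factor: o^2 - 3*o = (o - 3)*(o)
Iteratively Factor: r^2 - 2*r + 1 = (r - 1)*(r - 1)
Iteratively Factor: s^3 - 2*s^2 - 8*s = (s)*(s^2 - 2*s - 8) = s*(s + 2)*(s - 4)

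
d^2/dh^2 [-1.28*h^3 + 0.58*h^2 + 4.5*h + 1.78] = 1.16 - 7.68*h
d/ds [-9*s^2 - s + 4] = -18*s - 1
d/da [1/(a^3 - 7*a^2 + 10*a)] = (-3*a^2 + 14*a - 10)/(a^2*(a^2 - 7*a + 10)^2)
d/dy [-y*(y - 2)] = 2 - 2*y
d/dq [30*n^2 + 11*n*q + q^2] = 11*n + 2*q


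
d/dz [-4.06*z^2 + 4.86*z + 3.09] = 4.86 - 8.12*z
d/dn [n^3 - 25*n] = 3*n^2 - 25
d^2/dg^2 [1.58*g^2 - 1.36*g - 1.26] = 3.16000000000000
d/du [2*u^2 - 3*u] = 4*u - 3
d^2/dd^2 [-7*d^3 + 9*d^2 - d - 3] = 18 - 42*d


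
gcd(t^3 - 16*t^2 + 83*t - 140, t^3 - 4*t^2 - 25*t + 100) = t^2 - 9*t + 20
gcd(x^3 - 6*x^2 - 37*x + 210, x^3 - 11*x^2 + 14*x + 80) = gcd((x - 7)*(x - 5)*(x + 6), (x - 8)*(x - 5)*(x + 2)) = x - 5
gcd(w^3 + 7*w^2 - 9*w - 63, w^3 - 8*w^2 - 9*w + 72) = w^2 - 9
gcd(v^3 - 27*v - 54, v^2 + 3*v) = v + 3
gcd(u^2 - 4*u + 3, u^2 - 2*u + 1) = u - 1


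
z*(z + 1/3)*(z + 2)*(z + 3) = z^4 + 16*z^3/3 + 23*z^2/3 + 2*z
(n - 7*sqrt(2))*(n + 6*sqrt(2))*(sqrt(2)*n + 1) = sqrt(2)*n^3 - n^2 - 85*sqrt(2)*n - 84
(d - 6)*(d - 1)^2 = d^3 - 8*d^2 + 13*d - 6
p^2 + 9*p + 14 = (p + 2)*(p + 7)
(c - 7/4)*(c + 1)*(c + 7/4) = c^3 + c^2 - 49*c/16 - 49/16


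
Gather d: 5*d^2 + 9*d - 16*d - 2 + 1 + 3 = 5*d^2 - 7*d + 2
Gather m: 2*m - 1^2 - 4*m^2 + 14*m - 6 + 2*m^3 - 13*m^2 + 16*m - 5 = 2*m^3 - 17*m^2 + 32*m - 12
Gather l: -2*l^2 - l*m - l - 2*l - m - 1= -2*l^2 + l*(-m - 3) - m - 1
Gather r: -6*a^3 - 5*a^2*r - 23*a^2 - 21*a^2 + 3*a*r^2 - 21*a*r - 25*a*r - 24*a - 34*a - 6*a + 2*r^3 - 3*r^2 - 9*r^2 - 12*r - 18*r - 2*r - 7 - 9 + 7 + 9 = -6*a^3 - 44*a^2 - 64*a + 2*r^3 + r^2*(3*a - 12) + r*(-5*a^2 - 46*a - 32)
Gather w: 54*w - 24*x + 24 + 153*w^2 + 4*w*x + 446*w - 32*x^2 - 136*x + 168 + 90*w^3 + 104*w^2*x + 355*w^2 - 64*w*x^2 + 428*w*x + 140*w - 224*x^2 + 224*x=90*w^3 + w^2*(104*x + 508) + w*(-64*x^2 + 432*x + 640) - 256*x^2 + 64*x + 192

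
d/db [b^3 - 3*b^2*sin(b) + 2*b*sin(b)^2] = -3*b^2*cos(b) + 3*b^2 - 6*b*sin(b) + 2*b*sin(2*b) + 2*sin(b)^2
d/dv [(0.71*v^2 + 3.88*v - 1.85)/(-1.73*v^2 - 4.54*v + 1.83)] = (3.489*v^2 - 3.8024*v - 1.2986)/(2.9929*v^4 + 15.7084*v^3 + 14.2798*v^2 - 16.6164*v + 3.3489)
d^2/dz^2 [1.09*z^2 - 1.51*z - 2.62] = 2.18000000000000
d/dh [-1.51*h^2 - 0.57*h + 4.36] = -3.02*h - 0.57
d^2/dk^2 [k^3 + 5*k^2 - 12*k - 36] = 6*k + 10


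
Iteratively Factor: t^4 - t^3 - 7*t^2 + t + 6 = (t - 1)*(t^3 - 7*t - 6) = (t - 1)*(t + 1)*(t^2 - t - 6) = (t - 1)*(t + 1)*(t + 2)*(t - 3)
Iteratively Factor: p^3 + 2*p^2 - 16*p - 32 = (p + 2)*(p^2 - 16) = (p - 4)*(p + 2)*(p + 4)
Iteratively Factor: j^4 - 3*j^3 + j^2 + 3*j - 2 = (j - 2)*(j^3 - j^2 - j + 1) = (j - 2)*(j - 1)*(j^2 - 1) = (j - 2)*(j - 1)*(j + 1)*(j - 1)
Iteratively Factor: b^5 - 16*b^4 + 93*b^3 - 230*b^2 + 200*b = (b - 5)*(b^4 - 11*b^3 + 38*b^2 - 40*b) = (b - 5)*(b - 2)*(b^3 - 9*b^2 + 20*b) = b*(b - 5)*(b - 2)*(b^2 - 9*b + 20) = b*(b - 5)^2*(b - 2)*(b - 4)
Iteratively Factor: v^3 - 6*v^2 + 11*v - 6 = (v - 1)*(v^2 - 5*v + 6) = (v - 3)*(v - 1)*(v - 2)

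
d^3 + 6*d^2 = d^2*(d + 6)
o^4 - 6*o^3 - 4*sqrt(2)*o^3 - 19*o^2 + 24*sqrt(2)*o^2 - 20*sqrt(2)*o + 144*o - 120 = (o - 5)*(o - 1)*(o - 6*sqrt(2))*(o + 2*sqrt(2))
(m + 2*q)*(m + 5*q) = m^2 + 7*m*q + 10*q^2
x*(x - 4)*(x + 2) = x^3 - 2*x^2 - 8*x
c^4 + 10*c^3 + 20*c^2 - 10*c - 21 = (c - 1)*(c + 1)*(c + 3)*(c + 7)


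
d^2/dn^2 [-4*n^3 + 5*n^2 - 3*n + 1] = 10 - 24*n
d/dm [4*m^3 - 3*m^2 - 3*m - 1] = 12*m^2 - 6*m - 3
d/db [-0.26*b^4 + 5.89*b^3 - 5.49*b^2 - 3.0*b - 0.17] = -1.04*b^3 + 17.67*b^2 - 10.98*b - 3.0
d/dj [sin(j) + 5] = cos(j)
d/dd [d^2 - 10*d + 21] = 2*d - 10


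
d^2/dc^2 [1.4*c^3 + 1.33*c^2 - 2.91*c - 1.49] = 8.4*c + 2.66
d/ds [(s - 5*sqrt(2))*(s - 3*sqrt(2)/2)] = 2*s - 13*sqrt(2)/2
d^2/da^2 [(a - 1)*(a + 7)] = 2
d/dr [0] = 0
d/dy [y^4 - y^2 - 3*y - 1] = 4*y^3 - 2*y - 3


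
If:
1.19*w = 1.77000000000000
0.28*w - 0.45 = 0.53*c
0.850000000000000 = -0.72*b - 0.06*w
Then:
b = -1.30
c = -0.06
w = 1.49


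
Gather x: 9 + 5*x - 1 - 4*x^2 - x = -4*x^2 + 4*x + 8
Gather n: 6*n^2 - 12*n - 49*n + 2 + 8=6*n^2 - 61*n + 10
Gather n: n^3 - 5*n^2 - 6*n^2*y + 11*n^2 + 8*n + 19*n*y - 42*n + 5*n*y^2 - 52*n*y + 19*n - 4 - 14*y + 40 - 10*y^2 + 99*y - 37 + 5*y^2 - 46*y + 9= n^3 + n^2*(6 - 6*y) + n*(5*y^2 - 33*y - 15) - 5*y^2 + 39*y + 8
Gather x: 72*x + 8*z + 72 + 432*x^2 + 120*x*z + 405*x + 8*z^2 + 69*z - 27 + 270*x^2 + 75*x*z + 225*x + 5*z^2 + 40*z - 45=702*x^2 + x*(195*z + 702) + 13*z^2 + 117*z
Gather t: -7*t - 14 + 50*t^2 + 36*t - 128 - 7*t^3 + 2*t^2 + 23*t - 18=-7*t^3 + 52*t^2 + 52*t - 160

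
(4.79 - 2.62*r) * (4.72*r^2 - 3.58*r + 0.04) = -12.3664*r^3 + 31.9884*r^2 - 17.253*r + 0.1916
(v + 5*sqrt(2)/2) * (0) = 0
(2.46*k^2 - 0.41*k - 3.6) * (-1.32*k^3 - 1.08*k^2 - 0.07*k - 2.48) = -3.2472*k^5 - 2.1156*k^4 + 5.0226*k^3 - 2.1841*k^2 + 1.2688*k + 8.928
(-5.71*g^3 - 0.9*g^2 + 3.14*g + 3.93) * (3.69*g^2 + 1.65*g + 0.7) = -21.0699*g^5 - 12.7425*g^4 + 6.1046*g^3 + 19.0527*g^2 + 8.6825*g + 2.751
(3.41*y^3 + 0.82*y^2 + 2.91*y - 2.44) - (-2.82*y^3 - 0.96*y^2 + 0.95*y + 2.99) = 6.23*y^3 + 1.78*y^2 + 1.96*y - 5.43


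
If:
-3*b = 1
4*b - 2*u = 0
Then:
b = -1/3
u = -2/3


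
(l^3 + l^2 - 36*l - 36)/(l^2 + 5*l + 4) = (l^2 - 36)/(l + 4)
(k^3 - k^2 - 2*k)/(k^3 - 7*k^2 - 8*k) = (k - 2)/(k - 8)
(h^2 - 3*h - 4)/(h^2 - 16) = (h + 1)/(h + 4)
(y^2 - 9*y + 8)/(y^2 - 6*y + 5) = (y - 8)/(y - 5)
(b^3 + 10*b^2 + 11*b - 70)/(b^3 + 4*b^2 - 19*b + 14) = (b + 5)/(b - 1)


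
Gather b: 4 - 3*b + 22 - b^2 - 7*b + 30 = -b^2 - 10*b + 56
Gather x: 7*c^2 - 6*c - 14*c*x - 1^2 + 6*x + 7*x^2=7*c^2 - 6*c + 7*x^2 + x*(6 - 14*c) - 1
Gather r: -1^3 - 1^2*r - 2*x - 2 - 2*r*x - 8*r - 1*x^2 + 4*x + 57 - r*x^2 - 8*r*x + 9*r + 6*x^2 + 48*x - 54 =r*(-x^2 - 10*x) + 5*x^2 + 50*x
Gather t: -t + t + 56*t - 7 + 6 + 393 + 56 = 56*t + 448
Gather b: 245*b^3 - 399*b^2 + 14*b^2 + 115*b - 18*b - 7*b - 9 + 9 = 245*b^3 - 385*b^2 + 90*b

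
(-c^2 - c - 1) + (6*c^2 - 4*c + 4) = 5*c^2 - 5*c + 3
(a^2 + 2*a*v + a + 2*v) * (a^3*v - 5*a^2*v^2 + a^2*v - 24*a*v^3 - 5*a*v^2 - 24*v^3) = a^5*v - 3*a^4*v^2 + 2*a^4*v - 34*a^3*v^3 - 6*a^3*v^2 + a^3*v - 48*a^2*v^4 - 68*a^2*v^3 - 3*a^2*v^2 - 96*a*v^4 - 34*a*v^3 - 48*v^4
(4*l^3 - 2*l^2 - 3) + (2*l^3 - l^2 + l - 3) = 6*l^3 - 3*l^2 + l - 6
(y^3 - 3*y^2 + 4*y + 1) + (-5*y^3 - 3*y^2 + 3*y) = -4*y^3 - 6*y^2 + 7*y + 1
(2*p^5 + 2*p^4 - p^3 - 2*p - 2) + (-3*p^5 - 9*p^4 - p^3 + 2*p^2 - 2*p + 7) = -p^5 - 7*p^4 - 2*p^3 + 2*p^2 - 4*p + 5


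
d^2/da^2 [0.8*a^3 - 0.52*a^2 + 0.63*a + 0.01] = 4.8*a - 1.04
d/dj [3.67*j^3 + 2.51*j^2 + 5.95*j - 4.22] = 11.01*j^2 + 5.02*j + 5.95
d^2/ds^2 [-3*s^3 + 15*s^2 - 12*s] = 30 - 18*s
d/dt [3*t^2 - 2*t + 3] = 6*t - 2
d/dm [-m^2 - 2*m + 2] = -2*m - 2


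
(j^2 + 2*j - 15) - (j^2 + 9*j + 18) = -7*j - 33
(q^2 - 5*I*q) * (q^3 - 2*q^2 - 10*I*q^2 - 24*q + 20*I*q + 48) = q^5 - 2*q^4 - 15*I*q^4 - 74*q^3 + 30*I*q^3 + 148*q^2 + 120*I*q^2 - 240*I*q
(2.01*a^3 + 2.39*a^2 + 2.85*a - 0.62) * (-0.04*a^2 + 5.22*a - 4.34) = -0.0804*a^5 + 10.3966*a^4 + 3.6384*a^3 + 4.5292*a^2 - 15.6054*a + 2.6908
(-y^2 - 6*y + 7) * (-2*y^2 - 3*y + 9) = 2*y^4 + 15*y^3 - 5*y^2 - 75*y + 63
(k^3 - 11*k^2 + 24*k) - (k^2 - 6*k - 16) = k^3 - 12*k^2 + 30*k + 16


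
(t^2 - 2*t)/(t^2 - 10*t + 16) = t/(t - 8)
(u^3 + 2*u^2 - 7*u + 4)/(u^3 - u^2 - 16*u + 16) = (u - 1)/(u - 4)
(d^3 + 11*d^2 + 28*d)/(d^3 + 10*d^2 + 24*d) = (d + 7)/(d + 6)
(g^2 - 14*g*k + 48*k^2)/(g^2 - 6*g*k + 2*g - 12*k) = (g - 8*k)/(g + 2)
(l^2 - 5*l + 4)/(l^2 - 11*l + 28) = (l - 1)/(l - 7)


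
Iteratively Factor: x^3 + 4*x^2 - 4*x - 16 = (x + 4)*(x^2 - 4) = (x - 2)*(x + 4)*(x + 2)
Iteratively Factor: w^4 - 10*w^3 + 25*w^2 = (w - 5)*(w^3 - 5*w^2) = w*(w - 5)*(w^2 - 5*w) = w*(w - 5)^2*(w)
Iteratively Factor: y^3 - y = (y + 1)*(y^2 - y) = (y - 1)*(y + 1)*(y)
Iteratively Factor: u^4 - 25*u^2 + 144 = (u - 3)*(u^3 + 3*u^2 - 16*u - 48) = (u - 3)*(u + 4)*(u^2 - u - 12) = (u - 4)*(u - 3)*(u + 4)*(u + 3)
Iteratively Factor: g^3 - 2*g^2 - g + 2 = (g - 1)*(g^2 - g - 2) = (g - 2)*(g - 1)*(g + 1)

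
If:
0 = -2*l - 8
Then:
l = -4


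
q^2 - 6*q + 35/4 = (q - 7/2)*(q - 5/2)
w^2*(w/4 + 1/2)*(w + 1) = w^4/4 + 3*w^3/4 + w^2/2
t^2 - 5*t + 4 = (t - 4)*(t - 1)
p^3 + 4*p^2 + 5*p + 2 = (p + 1)^2*(p + 2)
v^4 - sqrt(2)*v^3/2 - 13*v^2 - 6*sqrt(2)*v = v*(v - 3*sqrt(2))*(v + sqrt(2)/2)*(v + 2*sqrt(2))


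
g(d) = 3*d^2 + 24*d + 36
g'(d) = 6*d + 24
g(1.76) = 87.53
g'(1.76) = 34.56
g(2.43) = 112.03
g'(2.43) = 38.58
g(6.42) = 313.73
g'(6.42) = 62.52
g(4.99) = 230.46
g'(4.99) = 53.94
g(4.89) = 225.10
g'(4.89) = 53.34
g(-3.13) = -9.73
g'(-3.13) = 5.22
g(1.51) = 79.08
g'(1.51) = 33.06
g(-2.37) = -4.03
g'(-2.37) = 9.78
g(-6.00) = 0.00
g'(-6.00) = -12.00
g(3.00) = 135.00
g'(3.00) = 42.00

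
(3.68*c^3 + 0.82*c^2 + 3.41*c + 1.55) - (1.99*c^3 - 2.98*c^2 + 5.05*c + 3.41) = 1.69*c^3 + 3.8*c^2 - 1.64*c - 1.86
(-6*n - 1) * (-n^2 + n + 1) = 6*n^3 - 5*n^2 - 7*n - 1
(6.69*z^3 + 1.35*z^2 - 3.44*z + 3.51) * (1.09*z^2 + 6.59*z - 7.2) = 7.2921*z^5 + 45.5586*z^4 - 43.0211*z^3 - 28.5637*z^2 + 47.8989*z - 25.272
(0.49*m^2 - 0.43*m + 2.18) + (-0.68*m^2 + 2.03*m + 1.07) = -0.19*m^2 + 1.6*m + 3.25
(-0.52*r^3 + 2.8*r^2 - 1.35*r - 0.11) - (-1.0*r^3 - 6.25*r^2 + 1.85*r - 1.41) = 0.48*r^3 + 9.05*r^2 - 3.2*r + 1.3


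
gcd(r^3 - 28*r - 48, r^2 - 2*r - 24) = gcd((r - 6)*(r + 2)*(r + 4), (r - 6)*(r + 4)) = r^2 - 2*r - 24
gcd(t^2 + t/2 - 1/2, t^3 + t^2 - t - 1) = t + 1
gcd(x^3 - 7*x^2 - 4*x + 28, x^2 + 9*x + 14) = x + 2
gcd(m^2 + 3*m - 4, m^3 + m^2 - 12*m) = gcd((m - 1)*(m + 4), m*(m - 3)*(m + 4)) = m + 4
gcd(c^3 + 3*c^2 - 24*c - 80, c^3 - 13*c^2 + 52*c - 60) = c - 5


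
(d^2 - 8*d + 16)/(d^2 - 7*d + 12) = (d - 4)/(d - 3)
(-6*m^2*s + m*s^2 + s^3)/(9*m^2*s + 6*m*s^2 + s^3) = (-2*m + s)/(3*m + s)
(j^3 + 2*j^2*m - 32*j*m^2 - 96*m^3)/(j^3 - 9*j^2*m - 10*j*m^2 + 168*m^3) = (j + 4*m)/(j - 7*m)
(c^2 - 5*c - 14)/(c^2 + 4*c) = (c^2 - 5*c - 14)/(c*(c + 4))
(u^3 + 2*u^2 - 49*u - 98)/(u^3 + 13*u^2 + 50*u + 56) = (u - 7)/(u + 4)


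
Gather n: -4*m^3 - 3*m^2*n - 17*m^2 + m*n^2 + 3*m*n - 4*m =-4*m^3 - 17*m^2 + m*n^2 - 4*m + n*(-3*m^2 + 3*m)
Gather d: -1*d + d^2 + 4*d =d^2 + 3*d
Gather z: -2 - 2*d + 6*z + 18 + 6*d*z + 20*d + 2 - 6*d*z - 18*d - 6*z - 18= 0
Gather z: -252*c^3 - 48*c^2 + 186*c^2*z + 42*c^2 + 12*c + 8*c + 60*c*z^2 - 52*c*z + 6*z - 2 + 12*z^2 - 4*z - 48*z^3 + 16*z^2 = -252*c^3 - 6*c^2 + 20*c - 48*z^3 + z^2*(60*c + 28) + z*(186*c^2 - 52*c + 2) - 2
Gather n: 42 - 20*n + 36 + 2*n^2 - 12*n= 2*n^2 - 32*n + 78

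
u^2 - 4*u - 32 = (u - 8)*(u + 4)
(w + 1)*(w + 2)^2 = w^3 + 5*w^2 + 8*w + 4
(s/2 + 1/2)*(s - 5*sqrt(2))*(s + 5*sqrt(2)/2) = s^3/2 - 5*sqrt(2)*s^2/4 + s^2/2 - 25*s/2 - 5*sqrt(2)*s/4 - 25/2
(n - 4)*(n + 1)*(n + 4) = n^3 + n^2 - 16*n - 16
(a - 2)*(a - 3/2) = a^2 - 7*a/2 + 3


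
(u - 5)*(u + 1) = u^2 - 4*u - 5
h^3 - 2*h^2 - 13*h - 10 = (h - 5)*(h + 1)*(h + 2)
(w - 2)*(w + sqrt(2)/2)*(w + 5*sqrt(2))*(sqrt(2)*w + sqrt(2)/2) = sqrt(2)*w^4 - 3*sqrt(2)*w^3/2 + 11*w^3 - 33*w^2/2 + 4*sqrt(2)*w^2 - 11*w - 15*sqrt(2)*w/2 - 5*sqrt(2)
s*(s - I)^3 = s^4 - 3*I*s^3 - 3*s^2 + I*s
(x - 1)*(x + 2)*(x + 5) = x^3 + 6*x^2 + 3*x - 10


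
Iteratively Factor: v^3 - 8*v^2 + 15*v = (v - 5)*(v^2 - 3*v) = v*(v - 5)*(v - 3)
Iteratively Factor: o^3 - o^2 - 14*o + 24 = (o - 3)*(o^2 + 2*o - 8) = (o - 3)*(o + 4)*(o - 2)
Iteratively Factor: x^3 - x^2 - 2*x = (x - 2)*(x^2 + x) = x*(x - 2)*(x + 1)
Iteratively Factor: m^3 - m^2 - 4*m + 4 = (m - 1)*(m^2 - 4) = (m - 1)*(m + 2)*(m - 2)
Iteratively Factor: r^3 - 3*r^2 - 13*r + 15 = (r - 1)*(r^2 - 2*r - 15) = (r - 5)*(r - 1)*(r + 3)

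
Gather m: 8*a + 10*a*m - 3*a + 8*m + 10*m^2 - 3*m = 5*a + 10*m^2 + m*(10*a + 5)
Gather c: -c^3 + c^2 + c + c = -c^3 + c^2 + 2*c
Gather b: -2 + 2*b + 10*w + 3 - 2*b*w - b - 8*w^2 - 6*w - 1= b*(1 - 2*w) - 8*w^2 + 4*w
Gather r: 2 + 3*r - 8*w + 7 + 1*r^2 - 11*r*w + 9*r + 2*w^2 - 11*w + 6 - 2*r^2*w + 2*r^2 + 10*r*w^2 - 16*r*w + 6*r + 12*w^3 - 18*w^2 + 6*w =r^2*(3 - 2*w) + r*(10*w^2 - 27*w + 18) + 12*w^3 - 16*w^2 - 13*w + 15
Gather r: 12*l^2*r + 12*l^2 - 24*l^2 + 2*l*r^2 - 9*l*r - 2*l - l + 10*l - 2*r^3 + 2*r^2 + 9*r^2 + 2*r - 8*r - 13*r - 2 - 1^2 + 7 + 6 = -12*l^2 + 7*l - 2*r^3 + r^2*(2*l + 11) + r*(12*l^2 - 9*l - 19) + 10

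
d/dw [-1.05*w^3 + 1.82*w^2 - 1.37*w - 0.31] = -3.15*w^2 + 3.64*w - 1.37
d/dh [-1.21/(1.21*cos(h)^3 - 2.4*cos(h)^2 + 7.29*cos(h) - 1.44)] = (-4.3923*cos(h)^2 + 5.808*cos(h) - 8.8209)*sin(h)/(1.21*cos(h)^3 - 2.4*cos(h)^2 + 7.29*cos(h) - 1.44)^2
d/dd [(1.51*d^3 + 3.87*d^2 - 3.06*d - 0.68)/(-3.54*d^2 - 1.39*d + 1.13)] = (-5.3454*d^4 - 4.1978*d^3 - 11.0928*d^2 + 3.9318*d - 4.403)/(12.5316*d^4 + 9.8412*d^3 - 6.0683*d^2 - 3.1414*d + 1.2769)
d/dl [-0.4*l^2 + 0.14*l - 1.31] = 0.14 - 0.8*l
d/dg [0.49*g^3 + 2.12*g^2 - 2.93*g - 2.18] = 1.47*g^2 + 4.24*g - 2.93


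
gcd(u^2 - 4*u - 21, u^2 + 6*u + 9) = u + 3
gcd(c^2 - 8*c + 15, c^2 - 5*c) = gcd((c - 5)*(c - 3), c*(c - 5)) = c - 5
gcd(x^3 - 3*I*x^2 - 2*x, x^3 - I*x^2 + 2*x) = x^2 - 2*I*x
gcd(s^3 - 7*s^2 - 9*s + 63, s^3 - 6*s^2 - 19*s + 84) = s^2 - 10*s + 21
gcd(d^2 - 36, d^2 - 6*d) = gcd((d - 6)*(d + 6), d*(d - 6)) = d - 6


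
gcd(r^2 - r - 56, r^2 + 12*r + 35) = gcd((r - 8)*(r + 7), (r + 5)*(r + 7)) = r + 7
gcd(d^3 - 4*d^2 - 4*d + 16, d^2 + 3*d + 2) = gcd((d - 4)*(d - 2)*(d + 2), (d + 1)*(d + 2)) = d + 2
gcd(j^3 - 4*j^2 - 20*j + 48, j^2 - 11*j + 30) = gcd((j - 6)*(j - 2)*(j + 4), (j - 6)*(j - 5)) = j - 6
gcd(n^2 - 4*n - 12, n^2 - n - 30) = n - 6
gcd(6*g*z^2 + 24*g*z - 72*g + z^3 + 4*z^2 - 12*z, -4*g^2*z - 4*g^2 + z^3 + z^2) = 1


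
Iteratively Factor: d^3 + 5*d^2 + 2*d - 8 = (d - 1)*(d^2 + 6*d + 8) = (d - 1)*(d + 4)*(d + 2)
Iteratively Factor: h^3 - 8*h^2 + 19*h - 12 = (h - 4)*(h^2 - 4*h + 3) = (h - 4)*(h - 3)*(h - 1)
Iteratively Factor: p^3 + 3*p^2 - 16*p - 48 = (p - 4)*(p^2 + 7*p + 12) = (p - 4)*(p + 4)*(p + 3)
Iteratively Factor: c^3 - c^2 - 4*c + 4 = (c + 2)*(c^2 - 3*c + 2) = (c - 2)*(c + 2)*(c - 1)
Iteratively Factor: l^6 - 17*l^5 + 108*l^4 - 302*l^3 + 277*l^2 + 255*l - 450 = (l - 5)*(l^5 - 12*l^4 + 48*l^3 - 62*l^2 - 33*l + 90) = (l - 5)*(l - 2)*(l^4 - 10*l^3 + 28*l^2 - 6*l - 45) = (l - 5)*(l - 3)*(l - 2)*(l^3 - 7*l^2 + 7*l + 15) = (l - 5)^2*(l - 3)*(l - 2)*(l^2 - 2*l - 3) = (l - 5)^2*(l - 3)*(l - 2)*(l + 1)*(l - 3)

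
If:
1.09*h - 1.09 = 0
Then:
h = 1.00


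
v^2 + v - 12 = (v - 3)*(v + 4)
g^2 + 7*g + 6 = (g + 1)*(g + 6)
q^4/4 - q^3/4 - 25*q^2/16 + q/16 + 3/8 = (q/4 + 1/2)*(q - 3)*(q - 1/2)*(q + 1/2)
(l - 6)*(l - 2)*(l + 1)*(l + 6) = l^4 - l^3 - 38*l^2 + 36*l + 72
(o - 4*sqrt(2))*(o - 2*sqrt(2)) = o^2 - 6*sqrt(2)*o + 16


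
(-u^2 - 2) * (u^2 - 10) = -u^4 + 8*u^2 + 20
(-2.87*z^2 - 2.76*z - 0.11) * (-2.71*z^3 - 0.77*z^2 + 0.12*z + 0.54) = 7.7777*z^5 + 9.6895*z^4 + 2.0789*z^3 - 1.7963*z^2 - 1.5036*z - 0.0594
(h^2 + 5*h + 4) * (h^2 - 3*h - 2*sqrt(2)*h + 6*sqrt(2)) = h^4 - 2*sqrt(2)*h^3 + 2*h^3 - 11*h^2 - 4*sqrt(2)*h^2 - 12*h + 22*sqrt(2)*h + 24*sqrt(2)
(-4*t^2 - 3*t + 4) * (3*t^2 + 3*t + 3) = -12*t^4 - 21*t^3 - 9*t^2 + 3*t + 12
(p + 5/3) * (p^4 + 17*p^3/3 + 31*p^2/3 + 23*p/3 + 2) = p^5 + 22*p^4/3 + 178*p^3/9 + 224*p^2/9 + 133*p/9 + 10/3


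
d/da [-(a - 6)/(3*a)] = -2/a^2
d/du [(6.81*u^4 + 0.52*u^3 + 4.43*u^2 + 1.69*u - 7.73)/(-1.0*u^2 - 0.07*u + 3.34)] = (-13.62*u^5 - 1.9501*u^4 + 90.9088*u^3 + 6.5903*u^2 + 14.1324*u + 5.1035)/(1.0*u^4 + 0.14*u^3 - 6.6751*u^2 - 0.4676*u + 11.1556)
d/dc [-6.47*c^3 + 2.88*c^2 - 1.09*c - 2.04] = -19.41*c^2 + 5.76*c - 1.09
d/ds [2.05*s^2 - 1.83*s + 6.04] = 4.1*s - 1.83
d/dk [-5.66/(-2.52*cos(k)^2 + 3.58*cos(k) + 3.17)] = (28.5264*cos(k) - 20.2628)*sin(k)/(-2.52*cos(k)^2 + 3.58*cos(k) + 3.17)^2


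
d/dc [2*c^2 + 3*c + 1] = 4*c + 3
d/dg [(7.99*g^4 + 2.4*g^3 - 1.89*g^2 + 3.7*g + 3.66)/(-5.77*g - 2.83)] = (-138.3069*g^4 - 118.1428*g^3 - 9.4707*g^2 + 10.6974*g + 10.6472)/(33.2929*g^2 + 32.6582*g + 8.0089)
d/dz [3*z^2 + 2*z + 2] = 6*z + 2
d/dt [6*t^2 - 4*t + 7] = 12*t - 4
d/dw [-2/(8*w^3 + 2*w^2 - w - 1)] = 2*(24*w^2 + 4*w - 1)/(8*w^3 + 2*w^2 - w - 1)^2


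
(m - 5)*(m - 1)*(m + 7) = m^3 + m^2 - 37*m + 35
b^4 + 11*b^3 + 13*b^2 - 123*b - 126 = (b - 3)*(b + 1)*(b + 6)*(b + 7)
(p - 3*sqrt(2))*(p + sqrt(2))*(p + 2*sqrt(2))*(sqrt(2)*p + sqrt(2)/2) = sqrt(2)*p^4 + sqrt(2)*p^3/2 - 14*sqrt(2)*p^2 - 24*p - 7*sqrt(2)*p - 12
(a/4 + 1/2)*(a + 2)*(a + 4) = a^3/4 + 2*a^2 + 5*a + 4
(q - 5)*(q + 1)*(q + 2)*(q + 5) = q^4 + 3*q^3 - 23*q^2 - 75*q - 50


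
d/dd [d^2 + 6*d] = 2*d + 6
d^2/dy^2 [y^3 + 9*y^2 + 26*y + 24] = 6*y + 18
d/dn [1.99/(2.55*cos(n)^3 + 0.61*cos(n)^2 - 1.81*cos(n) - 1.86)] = (15.2235*cos(n)^2 + 2.4278*cos(n) - 3.6019)*sin(n)/(2.55*cos(n)^3 + 0.61*cos(n)^2 - 1.81*cos(n) - 1.86)^2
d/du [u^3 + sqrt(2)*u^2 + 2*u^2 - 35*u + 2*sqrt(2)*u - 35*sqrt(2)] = 3*u^2 + 2*sqrt(2)*u + 4*u - 35 + 2*sqrt(2)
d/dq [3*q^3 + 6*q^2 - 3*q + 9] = 9*q^2 + 12*q - 3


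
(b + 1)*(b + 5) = b^2 + 6*b + 5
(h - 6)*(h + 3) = h^2 - 3*h - 18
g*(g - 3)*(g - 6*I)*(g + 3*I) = g^4 - 3*g^3 - 3*I*g^3 + 18*g^2 + 9*I*g^2 - 54*g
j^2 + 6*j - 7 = (j - 1)*(j + 7)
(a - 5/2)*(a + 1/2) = a^2 - 2*a - 5/4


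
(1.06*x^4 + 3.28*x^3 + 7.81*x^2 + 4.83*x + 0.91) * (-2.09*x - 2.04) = -2.2154*x^5 - 9.0176*x^4 - 23.0141*x^3 - 26.0271*x^2 - 11.7551*x - 1.8564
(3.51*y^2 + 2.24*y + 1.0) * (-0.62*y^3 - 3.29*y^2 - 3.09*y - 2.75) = -2.1762*y^5 - 12.9367*y^4 - 18.8355*y^3 - 19.8641*y^2 - 9.25*y - 2.75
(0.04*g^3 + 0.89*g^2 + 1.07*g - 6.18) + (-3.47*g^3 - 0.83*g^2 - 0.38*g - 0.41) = -3.43*g^3 + 0.0600000000000001*g^2 + 0.69*g - 6.59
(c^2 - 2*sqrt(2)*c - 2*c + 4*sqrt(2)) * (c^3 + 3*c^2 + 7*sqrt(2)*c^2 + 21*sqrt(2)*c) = c^5 + c^4 + 5*sqrt(2)*c^4 - 34*c^3 + 5*sqrt(2)*c^3 - 30*sqrt(2)*c^2 - 28*c^2 + 168*c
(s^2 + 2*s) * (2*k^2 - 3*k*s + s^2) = 2*k^2*s^2 + 4*k^2*s - 3*k*s^3 - 6*k*s^2 + s^4 + 2*s^3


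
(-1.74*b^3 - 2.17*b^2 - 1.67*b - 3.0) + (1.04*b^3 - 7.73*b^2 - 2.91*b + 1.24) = -0.7*b^3 - 9.9*b^2 - 4.58*b - 1.76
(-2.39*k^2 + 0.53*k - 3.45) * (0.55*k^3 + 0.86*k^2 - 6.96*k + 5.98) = -1.3145*k^5 - 1.7639*k^4 + 15.1927*k^3 - 20.948*k^2 + 27.1814*k - 20.631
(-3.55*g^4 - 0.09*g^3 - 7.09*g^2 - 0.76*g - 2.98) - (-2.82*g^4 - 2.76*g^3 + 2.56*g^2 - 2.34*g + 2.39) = -0.73*g^4 + 2.67*g^3 - 9.65*g^2 + 1.58*g - 5.37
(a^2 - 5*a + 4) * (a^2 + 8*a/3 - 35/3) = a^4 - 7*a^3/3 - 21*a^2 + 69*a - 140/3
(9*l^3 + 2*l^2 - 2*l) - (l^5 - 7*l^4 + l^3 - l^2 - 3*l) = -l^5 + 7*l^4 + 8*l^3 + 3*l^2 + l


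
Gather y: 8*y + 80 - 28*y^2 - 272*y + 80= -28*y^2 - 264*y + 160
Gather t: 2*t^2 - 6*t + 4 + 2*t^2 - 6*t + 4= 4*t^2 - 12*t + 8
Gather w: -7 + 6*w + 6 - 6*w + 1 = 0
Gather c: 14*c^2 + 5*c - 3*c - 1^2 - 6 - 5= 14*c^2 + 2*c - 12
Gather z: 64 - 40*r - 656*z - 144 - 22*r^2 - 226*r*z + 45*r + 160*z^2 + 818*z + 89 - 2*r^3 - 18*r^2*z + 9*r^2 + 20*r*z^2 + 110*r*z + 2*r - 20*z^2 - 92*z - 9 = -2*r^3 - 13*r^2 + 7*r + z^2*(20*r + 140) + z*(-18*r^2 - 116*r + 70)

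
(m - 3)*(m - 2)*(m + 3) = m^3 - 2*m^2 - 9*m + 18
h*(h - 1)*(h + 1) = h^3 - h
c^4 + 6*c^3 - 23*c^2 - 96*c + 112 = (c - 4)*(c - 1)*(c + 4)*(c + 7)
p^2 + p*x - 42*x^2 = (p - 6*x)*(p + 7*x)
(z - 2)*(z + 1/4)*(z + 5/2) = z^3 + 3*z^2/4 - 39*z/8 - 5/4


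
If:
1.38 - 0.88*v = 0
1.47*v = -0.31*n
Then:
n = -7.44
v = 1.57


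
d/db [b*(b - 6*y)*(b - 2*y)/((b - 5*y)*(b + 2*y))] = (b^4 - 6*b^3*y - 18*b^2*y^2 + 160*b*y^3 - 120*y^4)/(b^4 - 6*b^3*y - 11*b^2*y^2 + 60*b*y^3 + 100*y^4)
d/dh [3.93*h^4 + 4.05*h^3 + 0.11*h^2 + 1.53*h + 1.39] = 15.72*h^3 + 12.15*h^2 + 0.22*h + 1.53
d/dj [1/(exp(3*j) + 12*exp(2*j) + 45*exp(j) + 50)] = 3*(-exp(2*j) - 8*exp(j) - 15)*exp(j)/(exp(3*j) + 12*exp(2*j) + 45*exp(j) + 50)^2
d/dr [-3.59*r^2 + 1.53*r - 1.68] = 1.53 - 7.18*r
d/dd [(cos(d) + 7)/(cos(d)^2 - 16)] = (cos(d)^2 + 14*cos(d) + 16)*sin(d)/(cos(d)^2 - 16)^2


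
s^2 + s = s*(s + 1)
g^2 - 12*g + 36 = (g - 6)^2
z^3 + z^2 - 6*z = z*(z - 2)*(z + 3)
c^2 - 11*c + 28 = (c - 7)*(c - 4)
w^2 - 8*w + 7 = (w - 7)*(w - 1)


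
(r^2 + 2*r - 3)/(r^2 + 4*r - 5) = (r + 3)/(r + 5)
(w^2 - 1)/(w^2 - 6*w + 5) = (w + 1)/(w - 5)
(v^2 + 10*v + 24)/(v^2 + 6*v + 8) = (v + 6)/(v + 2)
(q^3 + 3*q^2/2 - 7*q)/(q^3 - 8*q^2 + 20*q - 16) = q*(2*q + 7)/(2*(q^2 - 6*q + 8))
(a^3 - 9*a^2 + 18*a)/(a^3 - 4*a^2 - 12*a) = (a - 3)/(a + 2)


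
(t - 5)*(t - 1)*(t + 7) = t^3 + t^2 - 37*t + 35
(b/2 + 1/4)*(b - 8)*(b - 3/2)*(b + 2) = b^4/2 - 7*b^3/2 - 43*b^2/8 + 41*b/4 + 6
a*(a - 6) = a^2 - 6*a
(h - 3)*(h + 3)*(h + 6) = h^3 + 6*h^2 - 9*h - 54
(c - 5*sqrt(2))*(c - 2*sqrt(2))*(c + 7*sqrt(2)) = c^3 - 78*c + 140*sqrt(2)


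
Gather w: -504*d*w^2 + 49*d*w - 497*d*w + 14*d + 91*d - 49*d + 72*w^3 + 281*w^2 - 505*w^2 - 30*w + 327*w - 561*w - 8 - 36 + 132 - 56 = 56*d + 72*w^3 + w^2*(-504*d - 224) + w*(-448*d - 264) + 32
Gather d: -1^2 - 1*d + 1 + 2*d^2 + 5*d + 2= 2*d^2 + 4*d + 2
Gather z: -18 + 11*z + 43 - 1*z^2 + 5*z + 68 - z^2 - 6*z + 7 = -2*z^2 + 10*z + 100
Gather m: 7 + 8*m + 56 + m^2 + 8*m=m^2 + 16*m + 63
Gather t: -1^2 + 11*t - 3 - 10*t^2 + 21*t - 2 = -10*t^2 + 32*t - 6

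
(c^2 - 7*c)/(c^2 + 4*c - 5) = c*(c - 7)/(c^2 + 4*c - 5)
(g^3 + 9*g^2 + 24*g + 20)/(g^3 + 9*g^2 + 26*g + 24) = (g^2 + 7*g + 10)/(g^2 + 7*g + 12)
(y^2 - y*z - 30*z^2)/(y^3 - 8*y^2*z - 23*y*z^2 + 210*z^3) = 1/(y - 7*z)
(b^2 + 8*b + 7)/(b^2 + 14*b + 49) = (b + 1)/(b + 7)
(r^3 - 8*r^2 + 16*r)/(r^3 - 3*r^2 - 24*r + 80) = r/(r + 5)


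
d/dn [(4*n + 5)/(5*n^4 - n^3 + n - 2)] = (20*n^4 - 4*n^3 + 4*n - (4*n + 5)*(20*n^3 - 3*n^2 + 1) - 8)/(5*n^4 - n^3 + n - 2)^2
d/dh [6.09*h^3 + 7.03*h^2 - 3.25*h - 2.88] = 18.27*h^2 + 14.06*h - 3.25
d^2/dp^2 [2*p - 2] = 0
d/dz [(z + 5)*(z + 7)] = 2*z + 12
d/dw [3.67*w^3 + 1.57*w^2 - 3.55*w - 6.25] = 11.01*w^2 + 3.14*w - 3.55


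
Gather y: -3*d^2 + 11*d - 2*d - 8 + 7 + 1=-3*d^2 + 9*d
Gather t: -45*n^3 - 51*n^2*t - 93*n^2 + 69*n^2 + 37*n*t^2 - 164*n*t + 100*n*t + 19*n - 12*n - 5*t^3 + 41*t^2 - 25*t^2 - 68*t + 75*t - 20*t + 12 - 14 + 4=-45*n^3 - 24*n^2 + 7*n - 5*t^3 + t^2*(37*n + 16) + t*(-51*n^2 - 64*n - 13) + 2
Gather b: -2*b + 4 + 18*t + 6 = -2*b + 18*t + 10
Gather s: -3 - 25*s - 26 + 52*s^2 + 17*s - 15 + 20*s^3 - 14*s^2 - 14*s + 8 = 20*s^3 + 38*s^2 - 22*s - 36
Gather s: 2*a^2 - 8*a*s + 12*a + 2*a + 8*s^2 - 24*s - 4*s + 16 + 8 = 2*a^2 + 14*a + 8*s^2 + s*(-8*a - 28) + 24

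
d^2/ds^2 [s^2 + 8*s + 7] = 2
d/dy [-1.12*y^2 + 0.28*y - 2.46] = 0.28 - 2.24*y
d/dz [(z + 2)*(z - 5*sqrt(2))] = 2*z - 5*sqrt(2) + 2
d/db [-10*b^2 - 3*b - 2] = -20*b - 3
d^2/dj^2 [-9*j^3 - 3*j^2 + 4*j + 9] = -54*j - 6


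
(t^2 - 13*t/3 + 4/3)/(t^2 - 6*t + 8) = (t - 1/3)/(t - 2)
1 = 1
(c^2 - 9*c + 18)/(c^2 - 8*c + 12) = (c - 3)/(c - 2)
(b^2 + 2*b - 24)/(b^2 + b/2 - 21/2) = 2*(b^2 + 2*b - 24)/(2*b^2 + b - 21)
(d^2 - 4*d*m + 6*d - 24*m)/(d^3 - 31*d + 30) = (d - 4*m)/(d^2 - 6*d + 5)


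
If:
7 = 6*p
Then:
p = 7/6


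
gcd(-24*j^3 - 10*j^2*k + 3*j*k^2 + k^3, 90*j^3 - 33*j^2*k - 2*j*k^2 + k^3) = 3*j - k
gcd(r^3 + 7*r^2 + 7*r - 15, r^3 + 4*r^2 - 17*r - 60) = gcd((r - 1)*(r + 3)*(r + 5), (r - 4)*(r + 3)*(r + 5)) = r^2 + 8*r + 15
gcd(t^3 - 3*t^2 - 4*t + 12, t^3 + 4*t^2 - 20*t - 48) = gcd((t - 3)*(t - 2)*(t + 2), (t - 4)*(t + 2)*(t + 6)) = t + 2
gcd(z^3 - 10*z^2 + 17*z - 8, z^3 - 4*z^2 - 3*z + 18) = 1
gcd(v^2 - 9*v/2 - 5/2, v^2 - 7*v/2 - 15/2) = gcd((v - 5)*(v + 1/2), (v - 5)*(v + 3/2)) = v - 5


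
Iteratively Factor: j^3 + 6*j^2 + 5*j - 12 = (j - 1)*(j^2 + 7*j + 12) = (j - 1)*(j + 3)*(j + 4)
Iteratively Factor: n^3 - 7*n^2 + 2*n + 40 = (n + 2)*(n^2 - 9*n + 20) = (n - 5)*(n + 2)*(n - 4)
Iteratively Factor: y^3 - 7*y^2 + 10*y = (y - 2)*(y^2 - 5*y) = y*(y - 2)*(y - 5)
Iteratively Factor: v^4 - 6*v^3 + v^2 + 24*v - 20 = (v - 1)*(v^3 - 5*v^2 - 4*v + 20) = (v - 2)*(v - 1)*(v^2 - 3*v - 10) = (v - 2)*(v - 1)*(v + 2)*(v - 5)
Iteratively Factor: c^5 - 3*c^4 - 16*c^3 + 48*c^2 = (c)*(c^4 - 3*c^3 - 16*c^2 + 48*c) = c*(c + 4)*(c^3 - 7*c^2 + 12*c) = c*(c - 3)*(c + 4)*(c^2 - 4*c) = c^2*(c - 3)*(c + 4)*(c - 4)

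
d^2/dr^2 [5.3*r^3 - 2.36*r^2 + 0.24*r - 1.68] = 31.8*r - 4.72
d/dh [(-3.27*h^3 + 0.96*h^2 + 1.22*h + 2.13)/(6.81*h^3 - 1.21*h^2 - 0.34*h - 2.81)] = (-2.5809*h^4 - 14.3928*h^3 - 14.8*h^2 - 0.240600000000001*h - 2.704)/(46.3761*h^6 - 16.4802*h^5 - 3.1667*h^4 - 37.4494*h^3 + 6.9158*h^2 + 1.9108*h + 7.8961)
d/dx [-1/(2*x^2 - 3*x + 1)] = (4*x - 3)/(2*x^2 - 3*x + 1)^2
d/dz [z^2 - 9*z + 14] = 2*z - 9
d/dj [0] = 0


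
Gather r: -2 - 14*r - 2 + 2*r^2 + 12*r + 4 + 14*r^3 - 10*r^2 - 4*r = 14*r^3 - 8*r^2 - 6*r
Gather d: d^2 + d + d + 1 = d^2 + 2*d + 1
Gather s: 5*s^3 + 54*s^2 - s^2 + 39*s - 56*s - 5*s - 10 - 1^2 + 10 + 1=5*s^3 + 53*s^2 - 22*s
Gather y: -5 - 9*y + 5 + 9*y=0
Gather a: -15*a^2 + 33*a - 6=-15*a^2 + 33*a - 6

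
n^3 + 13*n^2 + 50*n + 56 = (n + 2)*(n + 4)*(n + 7)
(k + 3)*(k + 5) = k^2 + 8*k + 15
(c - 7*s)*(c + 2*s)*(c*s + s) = c^3*s - 5*c^2*s^2 + c^2*s - 14*c*s^3 - 5*c*s^2 - 14*s^3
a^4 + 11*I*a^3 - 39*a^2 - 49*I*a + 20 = (a + I)^2*(a + 4*I)*(a + 5*I)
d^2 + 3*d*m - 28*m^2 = (d - 4*m)*(d + 7*m)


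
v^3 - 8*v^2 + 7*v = v*(v - 7)*(v - 1)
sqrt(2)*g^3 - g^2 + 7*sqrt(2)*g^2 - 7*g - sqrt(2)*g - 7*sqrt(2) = (g + 7)*(g - sqrt(2))*(sqrt(2)*g + 1)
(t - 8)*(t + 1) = t^2 - 7*t - 8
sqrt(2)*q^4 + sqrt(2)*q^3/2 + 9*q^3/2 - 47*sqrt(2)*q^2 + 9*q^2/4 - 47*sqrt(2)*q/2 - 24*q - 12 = (q + 1/2)*(q - 4*sqrt(2))*(q + 6*sqrt(2))*(sqrt(2)*q + 1/2)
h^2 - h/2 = h*(h - 1/2)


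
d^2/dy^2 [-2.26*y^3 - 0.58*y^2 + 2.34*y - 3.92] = -13.56*y - 1.16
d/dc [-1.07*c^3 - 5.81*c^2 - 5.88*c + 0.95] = -3.21*c^2 - 11.62*c - 5.88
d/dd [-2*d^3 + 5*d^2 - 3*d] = -6*d^2 + 10*d - 3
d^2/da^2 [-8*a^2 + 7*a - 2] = -16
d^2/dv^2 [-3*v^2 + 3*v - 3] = -6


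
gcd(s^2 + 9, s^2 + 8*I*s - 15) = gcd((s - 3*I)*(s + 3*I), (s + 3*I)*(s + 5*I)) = s + 3*I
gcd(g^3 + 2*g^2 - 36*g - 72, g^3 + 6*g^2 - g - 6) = g + 6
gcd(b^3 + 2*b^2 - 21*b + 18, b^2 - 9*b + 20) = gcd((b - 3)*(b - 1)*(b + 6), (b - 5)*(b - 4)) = 1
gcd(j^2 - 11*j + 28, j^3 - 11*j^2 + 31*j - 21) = j - 7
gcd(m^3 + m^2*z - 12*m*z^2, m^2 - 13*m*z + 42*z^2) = 1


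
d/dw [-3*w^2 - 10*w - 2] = -6*w - 10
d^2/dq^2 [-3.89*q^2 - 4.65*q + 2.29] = -7.78000000000000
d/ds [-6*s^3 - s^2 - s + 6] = -18*s^2 - 2*s - 1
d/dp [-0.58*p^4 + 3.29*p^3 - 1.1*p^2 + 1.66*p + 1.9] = -2.32*p^3 + 9.87*p^2 - 2.2*p + 1.66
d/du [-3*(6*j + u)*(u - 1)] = -18*j - 6*u + 3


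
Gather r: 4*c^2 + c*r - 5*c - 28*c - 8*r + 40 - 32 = 4*c^2 - 33*c + r*(c - 8) + 8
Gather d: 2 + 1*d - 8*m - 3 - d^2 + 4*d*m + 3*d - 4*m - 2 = -d^2 + d*(4*m + 4) - 12*m - 3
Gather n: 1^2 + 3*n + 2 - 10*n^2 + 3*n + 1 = -10*n^2 + 6*n + 4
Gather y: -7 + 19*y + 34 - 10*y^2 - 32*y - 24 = -10*y^2 - 13*y + 3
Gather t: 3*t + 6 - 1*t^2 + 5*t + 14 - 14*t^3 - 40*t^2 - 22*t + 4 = -14*t^3 - 41*t^2 - 14*t + 24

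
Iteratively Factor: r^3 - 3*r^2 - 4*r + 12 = (r - 2)*(r^2 - r - 6) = (r - 2)*(r + 2)*(r - 3)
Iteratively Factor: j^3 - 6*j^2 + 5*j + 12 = (j - 4)*(j^2 - 2*j - 3) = (j - 4)*(j - 3)*(j + 1)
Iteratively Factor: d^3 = (d)*(d^2) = d^2*(d)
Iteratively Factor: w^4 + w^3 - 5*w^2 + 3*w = (w)*(w^3 + w^2 - 5*w + 3) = w*(w + 3)*(w^2 - 2*w + 1) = w*(w - 1)*(w + 3)*(w - 1)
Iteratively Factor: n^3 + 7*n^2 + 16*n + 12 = (n + 2)*(n^2 + 5*n + 6) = (n + 2)^2*(n + 3)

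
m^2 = m^2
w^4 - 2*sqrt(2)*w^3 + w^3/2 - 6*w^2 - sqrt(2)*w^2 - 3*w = w*(w + 1/2)*(w - 3*sqrt(2))*(w + sqrt(2))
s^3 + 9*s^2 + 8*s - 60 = (s - 2)*(s + 5)*(s + 6)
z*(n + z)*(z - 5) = n*z^2 - 5*n*z + z^3 - 5*z^2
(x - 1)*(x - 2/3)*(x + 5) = x^3 + 10*x^2/3 - 23*x/3 + 10/3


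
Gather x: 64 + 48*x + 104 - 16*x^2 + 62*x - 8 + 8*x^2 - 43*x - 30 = -8*x^2 + 67*x + 130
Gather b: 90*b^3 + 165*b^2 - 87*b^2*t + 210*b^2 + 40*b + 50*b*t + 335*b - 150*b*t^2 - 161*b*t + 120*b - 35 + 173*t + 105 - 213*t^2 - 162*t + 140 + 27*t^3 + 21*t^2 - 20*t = 90*b^3 + b^2*(375 - 87*t) + b*(-150*t^2 - 111*t + 495) + 27*t^3 - 192*t^2 - 9*t + 210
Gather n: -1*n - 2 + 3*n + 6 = 2*n + 4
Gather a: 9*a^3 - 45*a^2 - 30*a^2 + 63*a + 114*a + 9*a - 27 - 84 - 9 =9*a^3 - 75*a^2 + 186*a - 120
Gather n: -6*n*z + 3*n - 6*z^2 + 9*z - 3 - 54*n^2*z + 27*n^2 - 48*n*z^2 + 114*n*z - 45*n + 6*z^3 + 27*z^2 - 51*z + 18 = n^2*(27 - 54*z) + n*(-48*z^2 + 108*z - 42) + 6*z^3 + 21*z^2 - 42*z + 15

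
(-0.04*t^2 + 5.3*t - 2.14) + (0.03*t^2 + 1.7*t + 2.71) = -0.01*t^2 + 7.0*t + 0.57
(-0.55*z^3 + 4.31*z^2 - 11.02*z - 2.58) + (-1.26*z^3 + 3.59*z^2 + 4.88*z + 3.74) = -1.81*z^3 + 7.9*z^2 - 6.14*z + 1.16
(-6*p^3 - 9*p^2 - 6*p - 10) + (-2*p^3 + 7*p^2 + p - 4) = -8*p^3 - 2*p^2 - 5*p - 14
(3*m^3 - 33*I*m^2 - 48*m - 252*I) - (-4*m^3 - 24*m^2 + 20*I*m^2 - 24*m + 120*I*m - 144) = 7*m^3 + 24*m^2 - 53*I*m^2 - 24*m - 120*I*m + 144 - 252*I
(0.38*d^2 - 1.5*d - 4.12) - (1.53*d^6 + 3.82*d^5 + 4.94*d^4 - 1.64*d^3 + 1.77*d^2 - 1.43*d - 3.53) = -1.53*d^6 - 3.82*d^5 - 4.94*d^4 + 1.64*d^3 - 1.39*d^2 - 0.0700000000000001*d - 0.59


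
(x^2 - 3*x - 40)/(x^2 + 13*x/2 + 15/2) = 2*(x - 8)/(2*x + 3)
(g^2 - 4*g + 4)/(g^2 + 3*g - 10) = (g - 2)/(g + 5)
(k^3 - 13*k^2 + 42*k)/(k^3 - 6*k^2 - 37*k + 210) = k*(k - 6)/(k^2 + k - 30)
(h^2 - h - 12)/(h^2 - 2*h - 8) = (h + 3)/(h + 2)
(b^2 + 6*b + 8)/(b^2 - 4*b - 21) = (b^2 + 6*b + 8)/(b^2 - 4*b - 21)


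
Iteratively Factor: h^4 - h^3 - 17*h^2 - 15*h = (h + 3)*(h^3 - 4*h^2 - 5*h) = h*(h + 3)*(h^2 - 4*h - 5) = h*(h - 5)*(h + 3)*(h + 1)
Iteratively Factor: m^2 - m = (m - 1)*(m)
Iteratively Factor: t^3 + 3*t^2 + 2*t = (t + 2)*(t^2 + t) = t*(t + 2)*(t + 1)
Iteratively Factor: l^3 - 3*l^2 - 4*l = (l - 4)*(l^2 + l) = l*(l - 4)*(l + 1)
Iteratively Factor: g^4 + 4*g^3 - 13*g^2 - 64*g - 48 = (g - 4)*(g^3 + 8*g^2 + 19*g + 12) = (g - 4)*(g + 4)*(g^2 + 4*g + 3) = (g - 4)*(g + 3)*(g + 4)*(g + 1)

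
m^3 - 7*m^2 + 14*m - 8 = (m - 4)*(m - 2)*(m - 1)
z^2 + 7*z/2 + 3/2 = (z + 1/2)*(z + 3)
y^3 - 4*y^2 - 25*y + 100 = (y - 5)*(y - 4)*(y + 5)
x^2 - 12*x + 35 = (x - 7)*(x - 5)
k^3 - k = k*(k - 1)*(k + 1)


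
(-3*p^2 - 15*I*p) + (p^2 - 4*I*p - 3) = -2*p^2 - 19*I*p - 3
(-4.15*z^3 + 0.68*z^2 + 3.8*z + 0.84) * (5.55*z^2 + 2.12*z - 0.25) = -23.0325*z^5 - 5.024*z^4 + 23.5691*z^3 + 12.548*z^2 + 0.8308*z - 0.21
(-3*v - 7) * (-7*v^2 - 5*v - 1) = 21*v^3 + 64*v^2 + 38*v + 7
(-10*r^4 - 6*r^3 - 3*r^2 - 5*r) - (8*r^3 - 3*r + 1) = -10*r^4 - 14*r^3 - 3*r^2 - 2*r - 1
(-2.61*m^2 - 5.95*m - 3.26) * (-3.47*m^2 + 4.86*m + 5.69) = 9.0567*m^4 + 7.9619*m^3 - 32.4557*m^2 - 49.6991*m - 18.5494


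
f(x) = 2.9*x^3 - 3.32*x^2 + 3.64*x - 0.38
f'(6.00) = 277.00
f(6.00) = 528.34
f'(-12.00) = 1336.12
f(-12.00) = -5533.34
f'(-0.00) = 3.64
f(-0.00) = -0.38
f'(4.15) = 125.92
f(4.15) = 164.82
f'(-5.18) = 271.48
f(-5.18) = -511.40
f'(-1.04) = 19.96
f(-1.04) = -11.02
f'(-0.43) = 8.10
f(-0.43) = -2.79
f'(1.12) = 7.12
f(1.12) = 3.61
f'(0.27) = 2.48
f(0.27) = 0.42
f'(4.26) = 133.24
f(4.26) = 179.07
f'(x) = 8.7*x^2 - 6.64*x + 3.64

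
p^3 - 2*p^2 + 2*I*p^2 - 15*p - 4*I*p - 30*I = (p - 5)*(p + 3)*(p + 2*I)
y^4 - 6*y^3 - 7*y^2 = y^2*(y - 7)*(y + 1)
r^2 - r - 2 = (r - 2)*(r + 1)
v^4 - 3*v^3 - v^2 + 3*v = v*(v - 3)*(v - 1)*(v + 1)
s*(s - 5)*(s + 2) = s^3 - 3*s^2 - 10*s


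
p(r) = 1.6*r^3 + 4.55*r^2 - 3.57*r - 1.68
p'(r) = 4.8*r^2 + 9.1*r - 3.57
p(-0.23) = -0.64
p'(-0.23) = -5.41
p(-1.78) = 10.07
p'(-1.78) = -4.56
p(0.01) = -1.72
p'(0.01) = -3.48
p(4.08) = 168.16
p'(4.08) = 113.46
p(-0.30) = -0.24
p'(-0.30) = -5.87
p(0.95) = 0.41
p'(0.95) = 9.41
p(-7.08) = -316.16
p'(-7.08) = 172.61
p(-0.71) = 2.58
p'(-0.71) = -7.61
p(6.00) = 486.30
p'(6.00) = 223.83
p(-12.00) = -2068.44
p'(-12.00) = 578.43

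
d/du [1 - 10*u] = -10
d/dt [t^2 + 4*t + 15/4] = 2*t + 4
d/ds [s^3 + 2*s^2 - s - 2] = 3*s^2 + 4*s - 1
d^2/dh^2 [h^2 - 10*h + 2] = 2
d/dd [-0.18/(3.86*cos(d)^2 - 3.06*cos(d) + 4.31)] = (0.5508 - 1.3896*cos(d))*sin(d)/(3.86*cos(d)^2 - 3.06*cos(d) + 4.31)^2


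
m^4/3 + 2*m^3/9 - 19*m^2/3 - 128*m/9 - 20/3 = (m/3 + 1)*(m - 5)*(m + 2/3)*(m + 2)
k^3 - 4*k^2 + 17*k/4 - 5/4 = (k - 5/2)*(k - 1)*(k - 1/2)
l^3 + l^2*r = l^2*(l + r)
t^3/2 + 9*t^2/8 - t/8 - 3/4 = (t/2 + 1)*(t - 3/4)*(t + 1)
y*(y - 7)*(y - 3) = y^3 - 10*y^2 + 21*y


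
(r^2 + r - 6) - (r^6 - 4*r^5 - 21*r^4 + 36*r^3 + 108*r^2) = -r^6 + 4*r^5 + 21*r^4 - 36*r^3 - 107*r^2 + r - 6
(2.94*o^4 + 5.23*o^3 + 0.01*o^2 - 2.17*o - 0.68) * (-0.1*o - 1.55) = -0.294*o^5 - 5.08*o^4 - 8.1075*o^3 + 0.2015*o^2 + 3.4315*o + 1.054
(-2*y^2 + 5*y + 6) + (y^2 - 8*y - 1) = -y^2 - 3*y + 5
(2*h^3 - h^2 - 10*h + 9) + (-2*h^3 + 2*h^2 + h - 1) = h^2 - 9*h + 8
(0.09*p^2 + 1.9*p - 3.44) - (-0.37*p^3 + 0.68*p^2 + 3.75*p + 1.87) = 0.37*p^3 - 0.59*p^2 - 1.85*p - 5.31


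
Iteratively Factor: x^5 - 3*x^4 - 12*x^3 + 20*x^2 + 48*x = (x + 2)*(x^4 - 5*x^3 - 2*x^2 + 24*x) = (x + 2)^2*(x^3 - 7*x^2 + 12*x) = (x - 4)*(x + 2)^2*(x^2 - 3*x) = (x - 4)*(x - 3)*(x + 2)^2*(x)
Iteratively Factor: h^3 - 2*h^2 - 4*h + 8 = (h - 2)*(h^2 - 4) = (h - 2)^2*(h + 2)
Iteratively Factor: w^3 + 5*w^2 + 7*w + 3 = (w + 1)*(w^2 + 4*w + 3) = (w + 1)^2*(w + 3)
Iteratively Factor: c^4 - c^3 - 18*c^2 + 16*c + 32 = (c - 4)*(c^3 + 3*c^2 - 6*c - 8) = (c - 4)*(c + 1)*(c^2 + 2*c - 8) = (c - 4)*(c - 2)*(c + 1)*(c + 4)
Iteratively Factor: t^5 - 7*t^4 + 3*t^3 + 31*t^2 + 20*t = (t + 1)*(t^4 - 8*t^3 + 11*t^2 + 20*t) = (t - 4)*(t + 1)*(t^3 - 4*t^2 - 5*t) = (t - 4)*(t + 1)^2*(t^2 - 5*t) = t*(t - 4)*(t + 1)^2*(t - 5)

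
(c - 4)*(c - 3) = c^2 - 7*c + 12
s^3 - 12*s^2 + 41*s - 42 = (s - 7)*(s - 3)*(s - 2)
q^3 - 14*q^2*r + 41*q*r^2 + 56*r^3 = (q - 8*r)*(q - 7*r)*(q + r)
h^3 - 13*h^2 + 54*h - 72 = (h - 6)*(h - 4)*(h - 3)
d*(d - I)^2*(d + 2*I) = d^4 + 3*d^2 - 2*I*d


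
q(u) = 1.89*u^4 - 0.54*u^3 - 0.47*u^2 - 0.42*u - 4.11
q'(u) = 7.56*u^3 - 1.62*u^2 - 0.94*u - 0.42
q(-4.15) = 588.74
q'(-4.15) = -564.76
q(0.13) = -4.17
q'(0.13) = -0.55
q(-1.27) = 1.69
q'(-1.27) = -17.32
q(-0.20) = -4.04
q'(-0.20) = -0.36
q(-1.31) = 2.41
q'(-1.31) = -18.96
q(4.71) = 857.20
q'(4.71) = 749.14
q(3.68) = 307.69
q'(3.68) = 350.94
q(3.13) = 154.81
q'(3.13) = 212.59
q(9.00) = 11960.67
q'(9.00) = 5371.14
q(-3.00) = 160.59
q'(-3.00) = -216.30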